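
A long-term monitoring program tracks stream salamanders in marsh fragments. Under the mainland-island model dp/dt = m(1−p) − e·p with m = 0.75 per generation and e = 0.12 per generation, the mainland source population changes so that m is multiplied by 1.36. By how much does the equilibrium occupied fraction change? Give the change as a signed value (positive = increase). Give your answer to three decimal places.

Before: p* = 0.75/(0.75+0.12) = 0.8621.
After: m = 1.02, e = 0.12; p* = 1.02/1.1400 = 0.8947.
Δp* = 0.8947 − 0.8621 = +0.0327.

0.033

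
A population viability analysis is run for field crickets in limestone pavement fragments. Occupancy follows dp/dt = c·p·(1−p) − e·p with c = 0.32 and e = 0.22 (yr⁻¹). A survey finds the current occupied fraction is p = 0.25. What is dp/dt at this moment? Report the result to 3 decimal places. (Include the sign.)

0.005

Colonization term: c·p·(1−p) = 0.32×0.25×0.7500 = 0.06000.
Extinction term: e·p = 0.05500.
dp/dt = 0.06000 − 0.05500 = 0.00500.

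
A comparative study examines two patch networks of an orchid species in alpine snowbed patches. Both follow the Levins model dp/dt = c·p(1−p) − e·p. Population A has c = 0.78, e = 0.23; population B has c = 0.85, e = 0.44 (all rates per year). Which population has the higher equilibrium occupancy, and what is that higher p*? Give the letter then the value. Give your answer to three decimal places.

A: p*_A = 1 − 0.23/0.78 = 0.7051.
B: p*_B = 1 − 0.44/0.85 = 0.4824.
A is higher at 0.7051.

A, 0.705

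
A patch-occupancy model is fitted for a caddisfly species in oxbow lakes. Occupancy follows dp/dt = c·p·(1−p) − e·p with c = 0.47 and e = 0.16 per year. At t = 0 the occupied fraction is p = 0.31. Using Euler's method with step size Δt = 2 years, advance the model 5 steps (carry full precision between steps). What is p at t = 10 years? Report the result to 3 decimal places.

0.645

Update rule: p ← p + [c·p·(1−p) − e·p]·Δt with Δt = 2.
p: 0.31000 → 0.41187  (Δp = +0.10187)
p: 0.41187 → 0.50777  (Δp = +0.09590)
p: 0.50777 → 0.58023  (Δp = +0.07246)
p: 0.58023 → 0.62350  (Δp = +0.04328)
p: 0.62350 → 0.64464  (Δp = +0.02114)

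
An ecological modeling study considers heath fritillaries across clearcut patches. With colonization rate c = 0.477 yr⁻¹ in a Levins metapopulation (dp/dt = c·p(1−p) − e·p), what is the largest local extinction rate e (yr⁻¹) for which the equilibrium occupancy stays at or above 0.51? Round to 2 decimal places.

0.23

1 − e/c ≥ 0.51 ⇒ e ≤ c(1 − 0.51) = 0.477 × 0.4900.
e_max = 0.2337.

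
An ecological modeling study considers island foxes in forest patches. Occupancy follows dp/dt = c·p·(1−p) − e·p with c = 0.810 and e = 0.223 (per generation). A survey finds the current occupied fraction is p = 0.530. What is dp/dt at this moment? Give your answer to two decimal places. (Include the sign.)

Colonization term: c·p·(1−p) = 0.810×0.530×0.4700 = 0.20177.
Extinction term: e·p = 0.11819.
dp/dt = 0.20177 − 0.11819 = 0.08358.

0.08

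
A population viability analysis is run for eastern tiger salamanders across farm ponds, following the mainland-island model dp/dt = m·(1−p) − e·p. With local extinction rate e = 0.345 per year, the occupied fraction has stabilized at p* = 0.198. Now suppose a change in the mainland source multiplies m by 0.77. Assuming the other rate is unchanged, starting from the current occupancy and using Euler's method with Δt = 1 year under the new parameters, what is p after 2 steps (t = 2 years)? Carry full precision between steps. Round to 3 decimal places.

Balance m(1−p*) = e·p* gives m = e·p*/(1−p*) = 0.345×0.19800/0.80200 = 0.08517.
Starting from p₀ = 0.19800; update p ← p + (dp/dt)·Δt with the new parameters.
t = 1: p = 0.19800 + (-0.01571) = 0.18229
t = 2: p = 0.18229 + (-0.00926) = 0.17303

0.173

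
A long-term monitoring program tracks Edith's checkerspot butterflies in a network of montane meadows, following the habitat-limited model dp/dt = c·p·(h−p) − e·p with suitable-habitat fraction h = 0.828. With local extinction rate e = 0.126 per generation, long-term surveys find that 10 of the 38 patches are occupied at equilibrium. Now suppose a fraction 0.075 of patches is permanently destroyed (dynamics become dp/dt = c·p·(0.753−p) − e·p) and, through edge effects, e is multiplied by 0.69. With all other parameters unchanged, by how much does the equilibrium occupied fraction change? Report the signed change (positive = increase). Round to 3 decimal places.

0.100

Observed p* = 10/38 = 0.26316.
Balance c(h−p*) = e gives c = e/(0.828 − 0.26316) = 0.126/0.56484 = 0.22307.
New p* = 0.753 − e/c = 0.753 − 0.08694/0.22307 = 0.36326.
Δp* = 0.36326 − 0.26316 = +0.10010.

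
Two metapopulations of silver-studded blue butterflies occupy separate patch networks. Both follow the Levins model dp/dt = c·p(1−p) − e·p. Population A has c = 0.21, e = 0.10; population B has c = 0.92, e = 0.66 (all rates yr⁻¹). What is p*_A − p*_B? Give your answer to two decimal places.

0.24

A: p*_A = 1 − 0.10/0.21 = 0.5238.
B: p*_B = 1 − 0.66/0.92 = 0.2826.
p*_A − p*_B = 0.5238 − 0.2826 = 0.2412.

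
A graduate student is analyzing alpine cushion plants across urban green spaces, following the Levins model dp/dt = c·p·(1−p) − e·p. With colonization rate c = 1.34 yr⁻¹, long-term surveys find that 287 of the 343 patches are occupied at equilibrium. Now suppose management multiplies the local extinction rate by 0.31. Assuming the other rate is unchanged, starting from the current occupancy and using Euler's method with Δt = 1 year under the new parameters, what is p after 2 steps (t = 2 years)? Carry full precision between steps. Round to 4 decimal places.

0.9454

Observed p* = 287/343 = 0.83673.
Balance c(1−p*) = e gives e = 1.34×(1 − 0.83673) = 0.21878.
Starting from p₀ = 0.83673; update p ← p + (dp/dt)·Δt with the new parameters.
step 1: Δp = +0.12631, p = 0.96304
step 2: Δp = -0.01762, p = 0.94542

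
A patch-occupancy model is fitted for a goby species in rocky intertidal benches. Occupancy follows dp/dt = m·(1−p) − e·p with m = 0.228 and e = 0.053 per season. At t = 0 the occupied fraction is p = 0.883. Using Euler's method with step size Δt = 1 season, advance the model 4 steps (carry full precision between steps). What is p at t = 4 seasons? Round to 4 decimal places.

Update rule: p ← p + [m·(1−p) − e·p]·Δt with Δt = 1.
p: 0.88300 → 0.86288  (Δp = -0.02012)
p: 0.86288 → 0.84841  (Δp = -0.01447)
p: 0.84841 → 0.83801  (Δp = -0.01040)
p: 0.83801 → 0.83053  (Δp = -0.00748)

0.8305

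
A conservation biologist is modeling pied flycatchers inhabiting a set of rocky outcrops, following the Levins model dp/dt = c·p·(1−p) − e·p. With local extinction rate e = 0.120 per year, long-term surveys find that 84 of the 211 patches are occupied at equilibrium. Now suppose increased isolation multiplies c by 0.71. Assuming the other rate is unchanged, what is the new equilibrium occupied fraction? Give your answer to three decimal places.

Observed p* = 84/211 = 0.39810.
Balance c(1−p*) = e gives c = e/(1 − 0.39810) = 0.120/0.60190 = 0.19937.
New p* = 1 − e/c = 1 − 0.12000/0.14155 = 0.15224.

0.152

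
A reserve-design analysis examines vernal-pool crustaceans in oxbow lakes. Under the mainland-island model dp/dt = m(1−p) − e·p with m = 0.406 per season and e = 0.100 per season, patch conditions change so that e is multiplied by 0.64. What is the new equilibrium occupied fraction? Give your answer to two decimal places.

0.86

Before: p* = 0.406/(0.406+0.100) = 0.8024.
After: m = 0.406, e = 0.064; p* = 0.406/0.4700 = 0.8638.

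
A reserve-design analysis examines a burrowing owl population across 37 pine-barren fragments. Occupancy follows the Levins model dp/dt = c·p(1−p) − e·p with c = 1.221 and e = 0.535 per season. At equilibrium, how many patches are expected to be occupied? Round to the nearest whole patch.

p* = 1 − e/c = 1 − 0.535/1.221 = 0.5618.
Expected occupied patches = N × p* = 37 × 0.5618 = 20.79 ≈ 21.

21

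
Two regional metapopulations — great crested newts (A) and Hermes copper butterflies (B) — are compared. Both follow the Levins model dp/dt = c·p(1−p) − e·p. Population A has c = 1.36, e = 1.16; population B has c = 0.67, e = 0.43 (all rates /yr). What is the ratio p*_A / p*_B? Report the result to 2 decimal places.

A: p*_A = 1 − 1.16/1.36 = 0.1471.
B: p*_B = 1 − 0.43/0.67 = 0.3582.
p*_A / p*_B = 0.1471/0.3582 = 0.4105.

0.41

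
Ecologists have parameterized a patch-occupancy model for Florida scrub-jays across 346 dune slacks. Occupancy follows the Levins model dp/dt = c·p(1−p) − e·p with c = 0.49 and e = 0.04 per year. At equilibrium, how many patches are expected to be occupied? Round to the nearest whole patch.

318

p* = 1 − e/c = 1 − 0.04/0.49 = 0.9184.
Expected occupied patches = N × p* = 346 × 0.9184 = 317.76 ≈ 318.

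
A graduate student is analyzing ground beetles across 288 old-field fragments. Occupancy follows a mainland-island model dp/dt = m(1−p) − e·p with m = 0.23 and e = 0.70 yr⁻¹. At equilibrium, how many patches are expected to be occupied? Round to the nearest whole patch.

p* = m/(m+e) = 0.23/0.9300 = 0.2473.
Expected occupied patches = N × p* = 288 × 0.2473 = 71.23 ≈ 71.

71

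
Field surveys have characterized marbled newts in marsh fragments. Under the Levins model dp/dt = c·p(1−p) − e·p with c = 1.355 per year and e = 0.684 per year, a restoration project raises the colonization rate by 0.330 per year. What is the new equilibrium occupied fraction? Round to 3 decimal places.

0.594

Before: p* = 1 − 0.684/1.355 = 0.4952.
After the change, c = 1.685, e = 0.684, so p* = 1 − 0.684/1.685 = 0.5941.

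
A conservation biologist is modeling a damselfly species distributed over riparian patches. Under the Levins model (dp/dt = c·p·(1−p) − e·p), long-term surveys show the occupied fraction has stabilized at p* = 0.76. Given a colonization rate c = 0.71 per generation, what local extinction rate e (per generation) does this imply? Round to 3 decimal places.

At equilibrium c(1−p*) = e.
e = 0.71 × (1 − 0.76) = 0.71 × 0.2400 = 0.1704.

0.170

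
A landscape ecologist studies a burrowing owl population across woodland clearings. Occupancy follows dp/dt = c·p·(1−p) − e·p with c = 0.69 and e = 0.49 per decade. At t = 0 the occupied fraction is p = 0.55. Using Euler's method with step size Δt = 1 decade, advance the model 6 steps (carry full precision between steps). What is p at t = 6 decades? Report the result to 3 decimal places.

0.325

Update rule: p ← p + [c·p·(1−p) − e·p]·Δt with Δt = 1.
p: 0.55000 → 0.45127  (Δp = -0.09873)
p: 0.45127 → 0.40101  (Δp = -0.05026)
p: 0.40101 → 0.37026  (Δp = -0.03076)
p: 0.37026 → 0.34971  (Δp = -0.02054)
p: 0.34971 → 0.33527  (Δp = -0.01444)
p: 0.33527 → 0.32476  (Δp = -0.01051)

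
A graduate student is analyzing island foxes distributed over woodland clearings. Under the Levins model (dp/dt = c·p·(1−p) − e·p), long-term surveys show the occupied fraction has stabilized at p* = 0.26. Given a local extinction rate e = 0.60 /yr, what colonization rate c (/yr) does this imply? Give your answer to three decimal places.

At equilibrium c(1−p*) = e, so c = e/(1−p*).
c = 0.60/(1 − 0.26) = 0.60/0.7400 = 0.8108.

0.811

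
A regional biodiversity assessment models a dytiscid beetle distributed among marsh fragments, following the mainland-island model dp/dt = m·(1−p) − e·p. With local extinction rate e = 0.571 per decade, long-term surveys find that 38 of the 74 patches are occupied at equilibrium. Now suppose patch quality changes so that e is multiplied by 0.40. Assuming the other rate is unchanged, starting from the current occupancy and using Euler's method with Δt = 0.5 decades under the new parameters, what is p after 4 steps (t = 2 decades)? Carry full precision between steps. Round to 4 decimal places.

0.7005

Observed p* = 38/74 = 0.51351.
Balance m(1−p*) = e·p* gives m = e·p*/(1−p*) = 0.571×0.51351/0.48649 = 0.60272.
Starting from p₀ = 0.51351; update p ← p + (dp/dt)·Δt with the new parameters.
p: 0.51351 → 0.60148  (Δp = +0.08796)
p: 0.60148 → 0.65289  (Δp = +0.05141)
p: 0.65289 → 0.68293  (Δp = +0.03005)
p: 0.68293 → 0.70049  (Δp = +0.01756)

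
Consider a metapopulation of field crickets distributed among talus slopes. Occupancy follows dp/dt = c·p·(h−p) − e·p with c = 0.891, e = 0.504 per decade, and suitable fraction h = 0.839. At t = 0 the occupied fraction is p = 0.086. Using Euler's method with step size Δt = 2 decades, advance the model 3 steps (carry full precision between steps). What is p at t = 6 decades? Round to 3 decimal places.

Update rule: p ← p + [c·p·(h−p) − e·p]·Δt with Δt = 2.
p: 0.08600 → 0.11471  (Δp = +0.02871)
p: 0.11471 → 0.14714  (Δp = +0.03243)
p: 0.14714 → 0.18023  (Δp = +0.03309)

0.180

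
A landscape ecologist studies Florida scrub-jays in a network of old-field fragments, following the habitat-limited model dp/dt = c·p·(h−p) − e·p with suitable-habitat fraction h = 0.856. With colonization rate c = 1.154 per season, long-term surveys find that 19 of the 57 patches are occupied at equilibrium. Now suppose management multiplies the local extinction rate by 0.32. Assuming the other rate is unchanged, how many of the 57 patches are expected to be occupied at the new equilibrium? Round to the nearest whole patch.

Observed p* = 19/57 = 0.33333.
Balance c(h−p*) = e gives e = 1.154×(0.856 − 0.33333) = 0.60316.
New p* = 0.856 − e/c = 0.856 − 0.19301/1.15400 = 0.68875.
Expected occupied = 57 × 0.68875 = 39.26 ≈ 39.

39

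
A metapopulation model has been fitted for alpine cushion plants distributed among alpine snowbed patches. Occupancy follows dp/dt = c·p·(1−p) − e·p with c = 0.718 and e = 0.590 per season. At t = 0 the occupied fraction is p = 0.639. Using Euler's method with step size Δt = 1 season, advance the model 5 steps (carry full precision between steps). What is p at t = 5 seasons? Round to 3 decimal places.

Update rule: p ← p + [c·p·(1−p) − e·p]·Δt with Δt = 1.
p: 0.63900 → 0.42762  (Δp = -0.21138)
p: 0.42762 → 0.35106  (Δp = -0.07656)
p: 0.35106 → 0.30751  (Δp = -0.04355)
p: 0.30751 → 0.27897  (Δp = -0.02853)
p: 0.27897 → 0.25880  (Δp = -0.02017)

0.259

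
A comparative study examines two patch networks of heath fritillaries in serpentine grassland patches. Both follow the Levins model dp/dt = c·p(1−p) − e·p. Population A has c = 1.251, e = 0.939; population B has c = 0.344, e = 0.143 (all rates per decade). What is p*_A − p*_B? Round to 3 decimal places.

-0.335

A: p*_A = 1 − 0.939/1.251 = 0.2494.
B: p*_B = 1 − 0.143/0.344 = 0.5843.
p*_A − p*_B = 0.2494 − 0.5843 = -0.3349.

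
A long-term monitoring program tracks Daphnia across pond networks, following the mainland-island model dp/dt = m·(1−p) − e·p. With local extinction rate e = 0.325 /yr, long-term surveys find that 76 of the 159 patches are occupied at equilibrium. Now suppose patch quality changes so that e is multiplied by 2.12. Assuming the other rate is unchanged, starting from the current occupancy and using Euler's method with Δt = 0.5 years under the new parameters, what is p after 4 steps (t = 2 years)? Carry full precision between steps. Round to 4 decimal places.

Observed p* = 76/159 = 0.47799.
Balance m(1−p*) = e·p* gives m = e·p*/(1−p*) = 0.325×0.47799/0.52201 = 0.29759.
Starting from p₀ = 0.47799; update p ← p + (dp/dt)·Δt with the new parameters.
step 1: Δp = -0.08699, p = 0.39099
step 2: Δp = -0.04408, p = 0.34691
step 3: Δp = -0.02234, p = 0.32458
step 4: Δp = -0.01132, p = 0.31326

0.3133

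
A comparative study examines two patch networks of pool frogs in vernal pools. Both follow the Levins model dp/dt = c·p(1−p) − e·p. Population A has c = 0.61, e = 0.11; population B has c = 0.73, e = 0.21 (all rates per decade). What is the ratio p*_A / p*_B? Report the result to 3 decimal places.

1.151

A: p*_A = 1 − 0.11/0.61 = 0.8197.
B: p*_B = 1 − 0.21/0.73 = 0.7123.
p*_A / p*_B = 0.8197/0.7123 = 1.1507.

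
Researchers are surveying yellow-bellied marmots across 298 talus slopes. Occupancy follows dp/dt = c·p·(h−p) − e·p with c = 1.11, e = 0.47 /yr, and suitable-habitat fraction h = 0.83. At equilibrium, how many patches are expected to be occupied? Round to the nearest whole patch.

121

p* = h − e/c = 0.83 − 0.4234 = 0.4066.
Expected occupied patches = N × p* = 298 × 0.4066 = 121.16 ≈ 121.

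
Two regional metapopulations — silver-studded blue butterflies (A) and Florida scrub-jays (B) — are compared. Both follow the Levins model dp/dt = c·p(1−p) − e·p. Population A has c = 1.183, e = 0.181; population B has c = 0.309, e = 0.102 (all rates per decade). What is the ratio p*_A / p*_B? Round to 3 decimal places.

1.264

A: p*_A = 1 − 0.181/1.183 = 0.8470.
B: p*_B = 1 − 0.102/0.309 = 0.6699.
p*_A / p*_B = 0.8470/0.6699 = 1.2644.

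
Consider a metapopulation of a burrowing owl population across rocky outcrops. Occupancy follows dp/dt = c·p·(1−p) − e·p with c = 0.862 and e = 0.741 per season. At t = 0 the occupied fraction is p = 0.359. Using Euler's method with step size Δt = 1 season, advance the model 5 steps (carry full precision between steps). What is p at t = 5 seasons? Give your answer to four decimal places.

Update rule: p ← p + [c·p·(1−p) − e·p]·Δt with Δt = 1.
p: 0.35900 → 0.29134  (Δp = -0.06766)
p: 0.29134 → 0.25343  (Δp = -0.03791)
p: 0.25343 → 0.22873  (Δp = -0.02470)
p: 0.22873 → 0.21131  (Δp = -0.01742)
p: 0.21131 → 0.19839  (Δp = -0.01292)

0.1984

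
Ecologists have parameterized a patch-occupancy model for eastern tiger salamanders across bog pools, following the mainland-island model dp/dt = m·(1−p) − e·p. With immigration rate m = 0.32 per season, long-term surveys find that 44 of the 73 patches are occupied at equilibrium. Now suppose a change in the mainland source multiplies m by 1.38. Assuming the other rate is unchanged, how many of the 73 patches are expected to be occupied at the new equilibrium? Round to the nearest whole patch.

49

Observed p* = 44/73 = 0.60274.
Balance m(1−p*) = e·p* gives e = m(1−p*)/p* = 0.32×0.39726/0.60274 = 0.21091.
New p* = m/(m+e) = 0.44160/(0.44160+0.21091) = 0.67677.
Expected occupied = 73 × 0.67677 = 49.40 ≈ 49.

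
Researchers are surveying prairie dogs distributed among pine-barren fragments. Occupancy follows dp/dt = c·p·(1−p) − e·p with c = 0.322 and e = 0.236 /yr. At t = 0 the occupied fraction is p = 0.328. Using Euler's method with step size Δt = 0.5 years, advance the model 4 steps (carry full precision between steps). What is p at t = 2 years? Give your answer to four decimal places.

Update rule: p ← p + [c·p·(1−p) − e·p]·Δt with Δt = 0.5.
p: 0.32800 → 0.32478  (Δp = -0.00322)
p: 0.32478 → 0.32177  (Δp = -0.00302)
p: 0.32177 → 0.31893  (Δp = -0.00283)
p: 0.31893 → 0.31627  (Δp = -0.00266)

0.3163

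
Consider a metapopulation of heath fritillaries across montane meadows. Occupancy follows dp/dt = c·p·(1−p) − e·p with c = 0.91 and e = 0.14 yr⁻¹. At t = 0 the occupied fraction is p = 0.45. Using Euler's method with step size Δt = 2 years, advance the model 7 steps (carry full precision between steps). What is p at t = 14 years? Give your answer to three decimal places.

0.845

Update rule: p ← p + [c·p·(1−p) − e·p]·Δt with Δt = 2.
p: 0.45000 → 0.77445  (Δp = +0.32445)
p: 0.77445 → 0.87552  (Δp = +0.10107)
p: 0.87552 → 0.82873  (Δp = -0.04679)
p: 0.82873 → 0.85501  (Δp = +0.02628)
p: 0.85501 → 0.84123  (Δp = -0.01378)
p: 0.84123 → 0.84877  (Δp = +0.00754)
p: 0.84877 → 0.84473  (Δp = -0.00404)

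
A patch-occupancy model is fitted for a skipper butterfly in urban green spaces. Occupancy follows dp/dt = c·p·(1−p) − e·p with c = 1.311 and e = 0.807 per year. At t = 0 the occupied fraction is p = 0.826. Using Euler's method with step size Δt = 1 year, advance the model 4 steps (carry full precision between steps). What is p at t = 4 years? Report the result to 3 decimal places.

Update rule: p ← p + [c·p·(1−p) − e·p]·Δt with Δt = 1.
step 1: Δp = -0.47816, p = 0.34784
step 2: Δp = +0.01669, p = 0.36453
step 3: Δp = +0.00951, p = 0.37404
step 4: Δp = +0.00510, p = 0.37914

0.379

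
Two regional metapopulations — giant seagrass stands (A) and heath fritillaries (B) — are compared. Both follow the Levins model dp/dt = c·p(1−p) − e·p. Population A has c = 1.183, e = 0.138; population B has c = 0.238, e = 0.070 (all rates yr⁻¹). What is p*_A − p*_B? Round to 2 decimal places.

0.18

A: p*_A = 1 − 0.138/1.183 = 0.8833.
B: p*_B = 1 − 0.070/0.238 = 0.7059.
p*_A − p*_B = 0.8833 − 0.7059 = 0.1775.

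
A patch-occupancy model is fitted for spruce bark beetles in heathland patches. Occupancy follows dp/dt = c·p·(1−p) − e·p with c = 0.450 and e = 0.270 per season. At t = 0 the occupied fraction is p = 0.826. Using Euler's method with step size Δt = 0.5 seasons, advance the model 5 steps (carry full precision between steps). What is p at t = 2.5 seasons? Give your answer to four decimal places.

0.5800

Update rule: p ← p + [c·p·(1−p) − e·p]·Δt with Δt = 0.5.
  1  |  dp/dt·Δt = -0.079172  |  p_1 = 0.746828
  2  |  dp/dt·Δt = -0.058280  |  p_2 = 0.688548
  3  |  dp/dt·Δt = -0.044703  |  p_3 = 0.643845
  4  |  dp/dt·Δt = -0.035325  |  p_4 = 0.608521
  5  |  dp/dt·Δt = -0.028550  |  p_5 = 0.579971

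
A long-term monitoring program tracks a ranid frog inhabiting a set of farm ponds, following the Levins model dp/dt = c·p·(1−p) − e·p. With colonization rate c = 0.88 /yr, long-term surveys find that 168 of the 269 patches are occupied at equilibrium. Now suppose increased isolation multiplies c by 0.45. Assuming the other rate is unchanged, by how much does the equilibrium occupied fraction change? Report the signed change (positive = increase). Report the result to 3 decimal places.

-0.459

Observed p* = 168/269 = 0.62454.
Balance c(1−p*) = e gives e = 0.88×(1 − 0.62454) = 0.33040.
New p* = 1 − e/c = 1 − 0.33040/0.39600 = 0.16566.
Δp* = 0.16566 − 0.62454 = -0.45888.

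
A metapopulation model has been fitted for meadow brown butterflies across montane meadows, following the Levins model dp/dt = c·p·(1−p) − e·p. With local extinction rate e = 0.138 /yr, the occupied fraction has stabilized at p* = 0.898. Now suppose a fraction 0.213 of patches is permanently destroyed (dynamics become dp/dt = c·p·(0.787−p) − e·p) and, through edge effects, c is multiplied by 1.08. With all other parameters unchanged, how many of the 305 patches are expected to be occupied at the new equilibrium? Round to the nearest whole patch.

Balance c(1−p*) = e gives c = e/(1 − 0.89800) = 0.138/0.10200 = 1.35294.
New p* = 0.787 − e/c = 0.787 − 0.13800/1.46118 = 0.69256.
Expected occupied = 305 × 0.69256 = 211.23 ≈ 211.

211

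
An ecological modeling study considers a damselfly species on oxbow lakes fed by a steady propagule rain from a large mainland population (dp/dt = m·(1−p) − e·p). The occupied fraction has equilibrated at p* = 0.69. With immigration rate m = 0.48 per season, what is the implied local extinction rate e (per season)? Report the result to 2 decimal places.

At equilibrium m(1−p*) = e·p*, so e = m(1−p*)/p*.
e = 0.48 × 0.3100 / 0.69 = 0.2157.

0.22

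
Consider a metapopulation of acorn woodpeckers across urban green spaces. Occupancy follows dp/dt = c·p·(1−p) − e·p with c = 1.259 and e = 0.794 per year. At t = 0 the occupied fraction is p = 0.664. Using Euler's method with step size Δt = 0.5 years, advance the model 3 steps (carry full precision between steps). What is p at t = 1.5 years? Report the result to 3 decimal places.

Update rule: p ← p + [c·p·(1−p) − e·p]·Δt with Δt = 0.5.
p: 0.66400 → 0.54084  (Δp = -0.12316)
p: 0.54084 → 0.48245  (Δp = -0.05839)
p: 0.48245 → 0.44810  (Δp = -0.03435)

0.448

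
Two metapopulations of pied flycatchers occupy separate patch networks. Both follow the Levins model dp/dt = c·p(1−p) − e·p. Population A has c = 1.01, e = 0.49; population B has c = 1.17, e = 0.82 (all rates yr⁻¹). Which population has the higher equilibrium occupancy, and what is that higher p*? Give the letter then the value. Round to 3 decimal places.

A, 0.515

A: p*_A = 1 − 0.49/1.01 = 0.5149.
B: p*_B = 1 − 0.82/1.17 = 0.2991.
A is higher at 0.5149.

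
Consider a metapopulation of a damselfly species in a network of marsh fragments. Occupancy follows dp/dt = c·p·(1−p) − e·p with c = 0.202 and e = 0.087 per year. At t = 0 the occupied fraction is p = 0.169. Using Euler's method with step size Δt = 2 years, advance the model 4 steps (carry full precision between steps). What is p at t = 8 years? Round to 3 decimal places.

Update rule: p ← p + [c·p·(1−p) − e·p]·Δt with Δt = 2.
  1  |  dp/dt·Δt = +0.027331  |  p_1 = 0.196331
  2  |  dp/dt·Δt = +0.029584  |  p_2 = 0.225915
  3  |  dp/dt·Δt = +0.031341  |  p_3 = 0.257256
  4  |  dp/dt·Δt = +0.032432  |  p_4 = 0.289688

0.290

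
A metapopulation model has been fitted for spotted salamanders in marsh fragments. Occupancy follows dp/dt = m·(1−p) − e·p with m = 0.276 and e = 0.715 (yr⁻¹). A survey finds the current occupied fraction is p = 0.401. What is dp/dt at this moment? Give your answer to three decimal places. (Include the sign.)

-0.121

Colonization term: m·(1−p) = 0.276×0.5990 = 0.16532.
Extinction term: e·p = 0.28671.
dp/dt = 0.16532 − 0.28671 = -0.12139.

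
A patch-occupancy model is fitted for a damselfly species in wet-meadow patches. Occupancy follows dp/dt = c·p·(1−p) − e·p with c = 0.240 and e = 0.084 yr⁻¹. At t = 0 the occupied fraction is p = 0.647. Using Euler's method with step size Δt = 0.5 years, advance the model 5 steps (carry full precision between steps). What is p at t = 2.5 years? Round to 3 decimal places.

0.648

Update rule: p ← p + [c·p·(1−p) − e·p]·Δt with Δt = 0.5.
step 1: Δp = +0.00023, p = 0.64723
step 2: Δp = +0.00021, p = 0.64745
step 3: Δp = +0.00020, p = 0.64765
step 4: Δp = +0.00018, p = 0.64783
step 5: Δp = +0.00017, p = 0.64800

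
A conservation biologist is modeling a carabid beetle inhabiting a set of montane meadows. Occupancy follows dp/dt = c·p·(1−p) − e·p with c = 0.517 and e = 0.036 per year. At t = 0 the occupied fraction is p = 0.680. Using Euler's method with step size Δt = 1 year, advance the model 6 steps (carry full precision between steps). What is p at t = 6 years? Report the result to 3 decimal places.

0.922

Update rule: p ← p + [c·p·(1−p) − e·p]·Δt with Δt = 1.
t = 1: p = 0.68000 + (+0.08802) = 0.76802
t = 2: p = 0.76802 + (+0.06446) = 0.83248
t = 3: p = 0.83248 + (+0.04213) = 0.87461
t = 4: p = 0.87461 + (+0.02521) = 0.89982
t = 5: p = 0.89982 + (+0.01421) = 0.91403
t = 6: p = 0.91403 + (+0.00772) = 0.92175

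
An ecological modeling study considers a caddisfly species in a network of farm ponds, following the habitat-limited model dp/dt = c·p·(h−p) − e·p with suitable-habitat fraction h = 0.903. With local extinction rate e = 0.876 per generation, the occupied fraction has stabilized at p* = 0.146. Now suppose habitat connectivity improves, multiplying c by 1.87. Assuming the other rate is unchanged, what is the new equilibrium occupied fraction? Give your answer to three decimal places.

0.498

Balance c(h−p*) = e gives c = e/(0.903 − 0.14600) = 0.876/0.75700 = 1.15720.
New p* = 0.903 − e/c = 0.903 − 0.87600/2.16396 = 0.49819.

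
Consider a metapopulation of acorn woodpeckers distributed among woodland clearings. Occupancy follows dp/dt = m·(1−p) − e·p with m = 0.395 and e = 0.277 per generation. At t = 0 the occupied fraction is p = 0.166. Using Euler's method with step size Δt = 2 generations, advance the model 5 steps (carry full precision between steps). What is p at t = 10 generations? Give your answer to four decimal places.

Update rule: p ← p + [m·(1−p) − e·p]·Δt with Δt = 2.
  1  |  dp/dt·Δt = +0.566896  |  p_1 = 0.732896
  2  |  dp/dt·Δt = -0.195012  |  p_2 = 0.537884
  3  |  dp/dt·Δt = +0.067084  |  p_3 = 0.604968
  4  |  dp/dt·Δt = -0.023077  |  p_4 = 0.581891
  5  |  dp/dt·Δt = +0.007938  |  p_5 = 0.589829

0.5898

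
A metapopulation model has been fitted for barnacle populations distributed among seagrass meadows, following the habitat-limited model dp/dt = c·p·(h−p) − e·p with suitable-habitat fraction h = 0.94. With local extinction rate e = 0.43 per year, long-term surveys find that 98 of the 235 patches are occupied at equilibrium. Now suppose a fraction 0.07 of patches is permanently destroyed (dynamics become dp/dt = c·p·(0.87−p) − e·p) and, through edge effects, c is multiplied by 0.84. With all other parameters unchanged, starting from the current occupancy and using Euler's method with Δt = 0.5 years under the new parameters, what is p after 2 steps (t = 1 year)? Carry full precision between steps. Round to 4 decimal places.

0.3729

Observed p* = 98/235 = 0.41702.
Balance c(h−p*) = e gives c = e/(0.94 − 0.41702) = 0.43/0.52298 = 0.82221.
Starting from p₀ = 0.41702; update p ← p + (dp/dt)·Δt with the new parameters.
  1  |  dp/dt·Δt = -0.024426  |  p_1 = 0.392595
  2  |  dp/dt·Δt = -0.019684  |  p_2 = 0.372911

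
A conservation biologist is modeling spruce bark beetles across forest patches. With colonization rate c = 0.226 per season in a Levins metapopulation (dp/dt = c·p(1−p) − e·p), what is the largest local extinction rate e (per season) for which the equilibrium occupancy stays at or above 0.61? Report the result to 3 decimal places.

1 − e/c ≥ 0.61 ⇒ e ≤ c(1 − 0.61) = 0.226 × 0.3900.
e_max = 0.0881.

0.088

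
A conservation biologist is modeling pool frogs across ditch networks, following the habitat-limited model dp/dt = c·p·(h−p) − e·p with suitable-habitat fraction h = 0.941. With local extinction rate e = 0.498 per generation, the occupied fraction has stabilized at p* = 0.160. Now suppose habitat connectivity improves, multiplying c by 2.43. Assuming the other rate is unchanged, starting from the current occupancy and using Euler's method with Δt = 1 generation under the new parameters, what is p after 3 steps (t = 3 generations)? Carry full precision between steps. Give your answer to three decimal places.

0.550

Balance c(h−p*) = e gives c = e/(0.941 − 0.16000) = 0.498/0.78100 = 0.63764.
Starting from p₀ = 0.16000; update p ← p + (dp/dt)·Δt with the new parameters.
  1  |  dp/dt·Δt = +0.113942  |  p_1 = 0.273942
  2  |  dp/dt·Δt = +0.146721  |  p_2 = 0.420663
  3  |  dp/dt·Δt = +0.129669  |  p_3 = 0.550332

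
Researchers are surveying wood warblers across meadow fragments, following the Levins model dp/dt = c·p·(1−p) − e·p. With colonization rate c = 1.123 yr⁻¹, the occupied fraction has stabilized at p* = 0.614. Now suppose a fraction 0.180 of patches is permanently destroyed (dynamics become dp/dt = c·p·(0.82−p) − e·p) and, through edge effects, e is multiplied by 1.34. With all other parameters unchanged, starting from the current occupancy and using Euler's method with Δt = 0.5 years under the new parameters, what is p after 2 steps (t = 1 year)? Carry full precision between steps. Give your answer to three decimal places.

0.449

Balance c(1−p*) = e gives e = 1.123×(1 − 0.61400) = 0.43348.
Starting from p₀ = 0.61400; update p ← p + (dp/dt)·Δt with the new parameters.
p: 0.61400 → 0.50670  (Δp = -0.10730)
p: 0.50670 → 0.44867  (Δp = -0.05802)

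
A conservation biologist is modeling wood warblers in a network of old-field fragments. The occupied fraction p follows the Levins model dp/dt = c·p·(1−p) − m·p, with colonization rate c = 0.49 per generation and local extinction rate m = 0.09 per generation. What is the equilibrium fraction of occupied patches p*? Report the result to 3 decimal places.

At equilibrium, colonization balances extinction: c·p*·(1−p*) = m·p*.
So p* = 1 − m/c = 1 − 0.09/0.49 = 1 − 0.1837 = 0.8163.

0.816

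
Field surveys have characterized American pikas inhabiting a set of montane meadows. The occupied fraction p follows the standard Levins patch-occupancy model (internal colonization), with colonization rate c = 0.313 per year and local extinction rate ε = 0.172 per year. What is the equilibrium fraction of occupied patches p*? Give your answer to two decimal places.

Setting dp/dt = 0 and dividing through by p* gives c·(1−p*) = ε.
So p* = 1 − ε/c = 1 − 0.172/0.313 = 1 − 0.5495 = 0.4505.

0.45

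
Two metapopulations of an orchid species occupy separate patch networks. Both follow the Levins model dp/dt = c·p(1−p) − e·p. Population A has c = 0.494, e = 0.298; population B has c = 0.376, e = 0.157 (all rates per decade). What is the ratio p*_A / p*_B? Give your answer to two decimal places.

A: p*_A = 1 − 0.298/0.494 = 0.3968.
B: p*_B = 1 − 0.157/0.376 = 0.5824.
p*_A / p*_B = 0.3968/0.5824 = 0.6812.

0.68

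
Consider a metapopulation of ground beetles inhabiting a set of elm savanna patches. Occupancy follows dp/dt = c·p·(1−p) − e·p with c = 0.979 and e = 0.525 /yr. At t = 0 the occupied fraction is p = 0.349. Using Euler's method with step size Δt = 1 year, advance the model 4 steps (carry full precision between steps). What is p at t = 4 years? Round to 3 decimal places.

Update rule: p ← p + [c·p·(1−p) − e·p]·Δt with Δt = 1.
p: 0.34900 → 0.38820  (Δp = +0.03920)
p: 0.38820 → 0.41691  (Δp = +0.02871)
p: 0.41691 → 0.43602  (Δp = +0.01911)
p: 0.43602 → 0.44785  (Δp = +0.01183)

0.448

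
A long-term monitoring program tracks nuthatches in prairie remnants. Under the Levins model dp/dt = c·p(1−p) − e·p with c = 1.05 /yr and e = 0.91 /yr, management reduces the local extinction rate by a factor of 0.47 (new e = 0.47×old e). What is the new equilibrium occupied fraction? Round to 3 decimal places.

0.593

Before: p* = 1 − 0.91/1.05 = 0.1333.
After the change, c = 1.05, e = 0.4277, so p* = 1 − 0.4277/1.05 = 0.5927.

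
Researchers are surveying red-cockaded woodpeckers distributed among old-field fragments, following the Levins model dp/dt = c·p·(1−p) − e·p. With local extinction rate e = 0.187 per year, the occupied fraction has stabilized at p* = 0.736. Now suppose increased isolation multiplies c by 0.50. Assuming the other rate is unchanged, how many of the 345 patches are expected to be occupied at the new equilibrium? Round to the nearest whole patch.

163

Balance c(1−p*) = e gives c = e/(1 − 0.73600) = 0.187/0.26400 = 0.70833.
New p* = 1 − e/c = 1 − 0.18700/0.35417 = 0.47200.
Expected occupied = 345 × 0.47200 = 162.84 ≈ 163.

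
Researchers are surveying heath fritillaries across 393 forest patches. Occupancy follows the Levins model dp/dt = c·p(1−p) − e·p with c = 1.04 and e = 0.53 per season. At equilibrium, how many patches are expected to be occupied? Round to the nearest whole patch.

p* = 1 − e/c = 1 − 0.53/1.04 = 0.4904.
Expected occupied patches = N × p* = 393 × 0.4904 = 192.72 ≈ 193.

193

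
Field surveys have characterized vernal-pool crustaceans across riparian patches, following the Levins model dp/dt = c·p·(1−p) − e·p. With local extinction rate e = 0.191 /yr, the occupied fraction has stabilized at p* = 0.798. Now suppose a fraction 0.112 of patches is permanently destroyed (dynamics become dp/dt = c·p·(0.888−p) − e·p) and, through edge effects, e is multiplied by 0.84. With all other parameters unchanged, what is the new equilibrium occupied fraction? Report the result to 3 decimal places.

Balance c(1−p*) = e gives c = e/(1 − 0.79800) = 0.191/0.20200 = 0.94554.
New p* = 0.888 − e/c = 0.888 − 0.16044/0.94554 = 0.71832.

0.718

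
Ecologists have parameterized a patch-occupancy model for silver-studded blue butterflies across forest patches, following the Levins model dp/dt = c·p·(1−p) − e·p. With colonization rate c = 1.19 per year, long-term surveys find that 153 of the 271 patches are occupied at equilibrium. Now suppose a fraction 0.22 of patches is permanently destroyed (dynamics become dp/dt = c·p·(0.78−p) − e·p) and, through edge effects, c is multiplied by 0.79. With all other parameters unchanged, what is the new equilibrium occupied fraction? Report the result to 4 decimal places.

0.2288

Observed p* = 153/271 = 0.56458.
Balance c(1−p*) = e gives e = 1.19×(1 − 0.56458) = 0.51815.
New p* = 0.78 − e/c = 0.78 − 0.51815/0.94010 = 0.22884.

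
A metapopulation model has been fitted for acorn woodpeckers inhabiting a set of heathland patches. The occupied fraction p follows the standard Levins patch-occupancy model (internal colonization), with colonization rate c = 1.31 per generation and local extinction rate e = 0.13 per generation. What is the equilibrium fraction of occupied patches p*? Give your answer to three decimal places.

Setting dp/dt = 0 and dividing through by p* gives c·(1−p*) = e.
So p* = 1 − e/c = 1 − 0.13/1.31 = 1 − 0.0992 = 0.9008.

0.901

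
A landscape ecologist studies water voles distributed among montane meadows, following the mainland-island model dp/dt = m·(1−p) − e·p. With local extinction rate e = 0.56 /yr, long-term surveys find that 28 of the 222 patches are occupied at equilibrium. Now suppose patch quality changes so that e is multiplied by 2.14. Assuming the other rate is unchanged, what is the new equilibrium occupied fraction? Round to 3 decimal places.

0.063

Observed p* = 28/222 = 0.12613.
Balance m(1−p*) = e·p* gives m = e·p*/(1−p*) = 0.56×0.12613/0.87387 = 0.08083.
New p* = m/(m+e) = 0.08083/(0.08083+1.19840) = 0.06319.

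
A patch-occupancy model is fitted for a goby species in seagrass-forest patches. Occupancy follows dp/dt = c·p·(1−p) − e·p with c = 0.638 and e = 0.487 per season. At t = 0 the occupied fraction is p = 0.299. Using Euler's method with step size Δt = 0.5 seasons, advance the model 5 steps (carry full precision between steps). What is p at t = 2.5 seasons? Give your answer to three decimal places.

0.275

Update rule: p ← p + [c·p·(1−p) − e·p]·Δt with Δt = 0.5.
  1  |  dp/dt·Δt = -0.005944  |  p_1 = 0.293056
  2  |  dp/dt·Δt = -0.005271  |  p_2 = 0.287785
  3  |  dp/dt·Δt = -0.004692  |  p_3 = 0.283093
  4  |  dp/dt·Δt = -0.004192  |  p_4 = 0.278901
  5  |  dp/dt·Δt = -0.003757  |  p_5 = 0.275145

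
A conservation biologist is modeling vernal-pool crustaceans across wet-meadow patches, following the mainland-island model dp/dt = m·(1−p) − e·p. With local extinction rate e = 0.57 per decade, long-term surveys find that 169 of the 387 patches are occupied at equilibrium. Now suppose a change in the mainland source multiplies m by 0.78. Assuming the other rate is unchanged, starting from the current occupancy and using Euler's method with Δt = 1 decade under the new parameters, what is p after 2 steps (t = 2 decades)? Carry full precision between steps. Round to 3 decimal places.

Observed p* = 169/387 = 0.43669.
Balance m(1−p*) = e·p* gives m = e·p*/(1−p*) = 0.57×0.43669/0.56331 = 0.44188.
Starting from p₀ = 0.43669; update p ← p + (dp/dt)·Δt with the new parameters.
step 1: Δp = -0.05476, p = 0.38193
step 2: Δp = -0.00467, p = 0.37726

0.377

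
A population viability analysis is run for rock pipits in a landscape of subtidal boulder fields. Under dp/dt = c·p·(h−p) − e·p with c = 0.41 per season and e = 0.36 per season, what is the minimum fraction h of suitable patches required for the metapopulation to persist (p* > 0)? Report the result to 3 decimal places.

p* = h − e/c is positive only when h > e/c.
h_min = e/c = 0.36/0.41 = 0.8780.

0.878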